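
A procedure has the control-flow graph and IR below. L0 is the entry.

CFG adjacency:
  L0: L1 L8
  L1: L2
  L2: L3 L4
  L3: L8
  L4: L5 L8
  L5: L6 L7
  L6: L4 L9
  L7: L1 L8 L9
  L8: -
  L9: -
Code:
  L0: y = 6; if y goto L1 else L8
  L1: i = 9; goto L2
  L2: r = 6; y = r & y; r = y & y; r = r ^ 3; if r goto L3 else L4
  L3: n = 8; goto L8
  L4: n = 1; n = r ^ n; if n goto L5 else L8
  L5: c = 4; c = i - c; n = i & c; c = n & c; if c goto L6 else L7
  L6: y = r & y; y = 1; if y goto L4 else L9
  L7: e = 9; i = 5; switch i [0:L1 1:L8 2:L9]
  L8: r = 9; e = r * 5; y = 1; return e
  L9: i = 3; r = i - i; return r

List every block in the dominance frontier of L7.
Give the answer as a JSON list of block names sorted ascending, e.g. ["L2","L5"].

idom tree: L1←L0 L2←L1 L3←L2 L4←L2 L5←L4 L6←L5 L7←L5 L8←L0 L9←L5
Join-block Dom:
  L1: preds {L0,L7}: {L0} ∩ {L0,L1,L2,L4,L5,L7} = {L0}; idom=L0
  L4: preds {L2,L6}: {L0,L1,L2} ∩ {L0,L1,L2,L4,L5,L6} = {L0,L1,L2}; idom=L2
  L8: preds {L0,L3,L4,L7}: {L0} ∩ {L0,L1,L2,L3} ∩ {L0,L1,L2,L4} ∩ {L0,L1,L2,L4,L5,L7} = {L0}; idom=L0
  L9: preds {L6,L7}: {L0,L1,L2,L4,L5,L6} ∩ {L0,L1,L2,L4,L5,L7} = {L0,L1,L2,L4,L5}; idom=L5

DF walk-up:
  L1←L0: walk · to L0
  L1←L7: walk L7→L5→L4→L2→L1 to L0
  L4←L2: walk · to L2
  L4←L6: walk L6→L5→L4 to L2
  L8←L0: walk · to L0
  L8←L3: walk L3→L2→L1 to L0
  L8←L4: walk L4→L2→L1 to L0
  L8←L7: walk L7→L5→L4→L2→L1 to L0
  L9←L6: walk L6 to L5
  L9←L7: walk L7 to L5
  DF(L0)=∅
  DF(L1)={L1,L8}
  DF(L2)={L1,L8}
  DF(L3)={L8}
  DF(L4)={L1,L4,L8}
  DF(L5)={L1,L4,L8}
  DF(L6)={L4,L9}
  DF(L7)={L1,L8,L9}
  DF(L8)=∅
  DF(L9)=∅

DF(L7) = ["L1", "L8", "L9"]

Answer: ["L1", "L8", "L9"]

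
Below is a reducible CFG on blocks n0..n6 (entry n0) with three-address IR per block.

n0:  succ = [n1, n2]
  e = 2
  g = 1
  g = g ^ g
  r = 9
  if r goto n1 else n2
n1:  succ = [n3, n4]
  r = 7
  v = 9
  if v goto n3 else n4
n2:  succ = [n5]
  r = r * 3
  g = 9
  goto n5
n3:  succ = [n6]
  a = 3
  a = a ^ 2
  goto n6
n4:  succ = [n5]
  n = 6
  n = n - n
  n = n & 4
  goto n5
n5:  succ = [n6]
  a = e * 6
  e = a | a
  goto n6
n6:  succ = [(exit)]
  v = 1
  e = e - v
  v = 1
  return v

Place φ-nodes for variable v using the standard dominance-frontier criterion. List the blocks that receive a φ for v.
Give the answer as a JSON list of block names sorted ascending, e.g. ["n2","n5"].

idom tree: n1←n0 n2←n0 n3←n1 n4←n1 n5←n0 n6←n0
Join-block Dom:
  n5: preds {n2,n4}: {n0,n2} ∩ {n0,n1,n4} = {n0}; idom=n0
  n6: preds {n3,n5}: {n0,n1,n3} ∩ {n0,n5} = {n0}; idom=n0

Frontier:
  join n5 pred n2: n2 stop@n0
  join n5 pred n4: n4→n1 stop@n0
  join n6 pred n3: n3→n1 stop@n0
  join n6 pred n5: n5 stop@n0
  n0 → ∅
  n1 → {n5,n6}
  n2 → {n5}
  n3 → {n6}
  n4 → {n5}
  n5 → {n6}
  n6 → ∅

φ for v: defs {n1,n6}
  DF⁺ = {n5,n6}

Answer: ["n5", "n6"]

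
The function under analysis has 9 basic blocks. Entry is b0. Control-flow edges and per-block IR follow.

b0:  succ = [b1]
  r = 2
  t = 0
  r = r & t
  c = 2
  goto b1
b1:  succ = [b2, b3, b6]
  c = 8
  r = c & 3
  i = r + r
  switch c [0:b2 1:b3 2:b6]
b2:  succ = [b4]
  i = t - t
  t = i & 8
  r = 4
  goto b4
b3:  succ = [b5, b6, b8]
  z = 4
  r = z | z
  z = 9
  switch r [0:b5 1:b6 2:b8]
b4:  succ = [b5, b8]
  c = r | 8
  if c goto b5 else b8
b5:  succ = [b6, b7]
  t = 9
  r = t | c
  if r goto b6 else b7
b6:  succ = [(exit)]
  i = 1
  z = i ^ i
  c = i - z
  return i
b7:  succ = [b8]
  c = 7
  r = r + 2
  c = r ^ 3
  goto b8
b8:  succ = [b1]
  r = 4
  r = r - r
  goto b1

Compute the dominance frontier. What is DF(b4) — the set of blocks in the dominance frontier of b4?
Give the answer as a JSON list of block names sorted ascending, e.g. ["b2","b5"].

idom tree: b1←b0 b2←b1 b3←b1 b4←b2 b5←b1 b6←b1 b7←b5 b8←b1
Dom at joins:
  b1: preds {b0,b8}: {b0} ∩ {b0,b1,b8} = {b0}; idom=b0
  b5: preds {b3,b4}: {b0,b1,b3} ∩ {b0,b1,b2,b4} = {b0,b1}; idom=b1
  b6: preds {b1,b3,b5}: {b0,b1} ∩ {b0,b1,b3} ∩ {b0,b1,b5} = {b0,b1}; idom=b1
  b8: preds {b3,b4,b7}: {b0,b1,b3} ∩ {b0,b1,b2,b4} ∩ {b0,b1,b5,b7} = {b0,b1}; idom=b1

DF walk-up:
  b1←b0: walk · to b0
  b1←b8: walk b8→b1 to b0
  b5←b3: walk b3 to b1
  b5←b4: walk b4→b2 to b1
  b6←b1: walk · to b1
  b6←b3: walk b3 to b1
  b6←b5: walk b5 to b1
  b8←b3: walk b3 to b1
  b8←b4: walk b4→b2 to b1
  b8←b7: walk b7→b5 to b1
  DF(b0)=∅
  DF(b1)={b1}
  DF(b2)={b5,b8}
  DF(b3)={b5,b6,b8}
  DF(b4)={b5,b8}
  DF(b5)={b6,b8}
  DF(b6)=∅
  DF(b7)={b8}
  DF(b8)={b1}

DF(b4) = ["b5", "b8"]

Answer: ["b5", "b8"]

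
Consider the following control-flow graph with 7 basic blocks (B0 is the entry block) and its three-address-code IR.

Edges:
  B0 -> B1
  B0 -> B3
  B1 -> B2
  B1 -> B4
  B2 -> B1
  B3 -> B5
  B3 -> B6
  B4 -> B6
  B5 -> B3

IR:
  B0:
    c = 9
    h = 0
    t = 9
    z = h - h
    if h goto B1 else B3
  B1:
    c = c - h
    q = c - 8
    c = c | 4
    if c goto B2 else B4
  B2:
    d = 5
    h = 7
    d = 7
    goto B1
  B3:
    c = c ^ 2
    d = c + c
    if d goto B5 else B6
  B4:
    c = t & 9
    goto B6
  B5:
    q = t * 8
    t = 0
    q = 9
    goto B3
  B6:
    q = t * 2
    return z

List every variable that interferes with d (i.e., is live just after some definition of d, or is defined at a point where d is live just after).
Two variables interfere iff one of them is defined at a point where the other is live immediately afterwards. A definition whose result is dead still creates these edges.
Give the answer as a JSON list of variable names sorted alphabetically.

def/use:
  B0: def={c,h,t,z} ue=∅
  B1: def={c,q} ue={c,h}
  B2: def={d,h} ue=∅
  B3: def={c,d} ue={c}
  B4: def={c} ue={t}
  B5: def={q,t} ue={t}
  B6: def={q} ue={t,z}

Backward fixpoint:
  B0: in=∅ out={c,h,t,z}
  B1: in={c,h,t,z} out={c,t,z}
  B2: in={c,t,z} out={c,h,t,z}
  B3: in={c,t,z} out={c,t,z}
  B4: in={t,z} out={t,z}
  B5: in={c,t,z} out={c,t,z}
  B6: in={t,z} out=∅

Interfere edges:
  c — {d,h,q,t,z}
  d — {c,h,t,z}
  h — {c,d,t,z}
  q — {c,t,z}
  t — {c,d,h,q,z}
  z — {c,d,h,q,t}

N(d) = ["c", "h", "t", "z"]

Answer: ["c", "h", "t", "z"]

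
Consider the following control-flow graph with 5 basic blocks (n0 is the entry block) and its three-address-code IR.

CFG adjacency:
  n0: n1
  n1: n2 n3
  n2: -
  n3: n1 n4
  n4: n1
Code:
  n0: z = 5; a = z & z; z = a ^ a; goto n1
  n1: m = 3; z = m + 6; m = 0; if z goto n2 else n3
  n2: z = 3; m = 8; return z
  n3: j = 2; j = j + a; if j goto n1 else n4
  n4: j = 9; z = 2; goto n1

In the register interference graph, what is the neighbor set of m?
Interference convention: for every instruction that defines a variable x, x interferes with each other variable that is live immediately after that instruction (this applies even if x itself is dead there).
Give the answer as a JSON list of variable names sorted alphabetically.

Block summaries:
  n0: {a,z} / ∅
  n1: {m,z} / ∅
  n2: {m,z} / ∅
  n3: {j} / {a}
  n4: {j,z} / ∅

Live sets:
  n0 li=∅ lo={a}
  n1 li={a} lo={a}
  n2 li=∅ lo=∅
  n3 li={a} lo={a}
  n4 li={a} lo={a}

Interfere edges:
  a: {j,m,z}
  j: {a}
  m: {a,z}
  z: {a,m}

N(m) = ["a", "z"]

Answer: ["a", "z"]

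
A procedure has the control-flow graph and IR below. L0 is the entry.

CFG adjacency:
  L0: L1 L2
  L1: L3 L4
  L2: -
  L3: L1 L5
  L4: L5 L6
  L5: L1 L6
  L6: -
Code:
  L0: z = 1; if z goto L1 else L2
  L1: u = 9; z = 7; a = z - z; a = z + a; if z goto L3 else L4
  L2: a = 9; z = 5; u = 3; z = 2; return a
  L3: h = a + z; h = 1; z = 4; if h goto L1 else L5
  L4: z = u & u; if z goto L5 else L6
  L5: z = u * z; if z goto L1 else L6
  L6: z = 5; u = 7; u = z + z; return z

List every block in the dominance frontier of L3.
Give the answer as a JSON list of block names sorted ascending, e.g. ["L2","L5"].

Answer: ["L1", "L5"]

Analysis:
idom tree: L1←L0 L2←L0 L3←L1 L4←L1 L5←L1 L6←L1
Dom∩ at merges:
  L1: preds {L0,L3,L5}: {L0} ∩ {L0,L1,L3} ∩ {L0,L1,L5} = {L0}; idom=L0
  L5: preds {L3,L4}: {L0,L1,L3} ∩ {L0,L1,L4} = {L0,L1}; idom=L1
  L6: preds {L4,L5}: {L0,L1,L4} ∩ {L0,L1,L5} = {L0,L1}; idom=L1

Frontier:
  join L1 pred L0: · stop@L0
  join L1 pred L3: L3→L1 stop@L0
  join L1 pred L5: L5→L1 stop@L0
  join L5 pred L3: L3 stop@L1
  join L5 pred L4: L4 stop@L1
  join L6 pred L4: L4 stop@L1
  join L6 pred L5: L5 stop@L1
  L0 → ∅
  L1 → {L1}
  L2 → ∅
  L3 → {L1,L5}
  L4 → {L5,L6}
  L5 → {L1,L6}
  L6 → ∅

DF(L3) = ["L1", "L5"]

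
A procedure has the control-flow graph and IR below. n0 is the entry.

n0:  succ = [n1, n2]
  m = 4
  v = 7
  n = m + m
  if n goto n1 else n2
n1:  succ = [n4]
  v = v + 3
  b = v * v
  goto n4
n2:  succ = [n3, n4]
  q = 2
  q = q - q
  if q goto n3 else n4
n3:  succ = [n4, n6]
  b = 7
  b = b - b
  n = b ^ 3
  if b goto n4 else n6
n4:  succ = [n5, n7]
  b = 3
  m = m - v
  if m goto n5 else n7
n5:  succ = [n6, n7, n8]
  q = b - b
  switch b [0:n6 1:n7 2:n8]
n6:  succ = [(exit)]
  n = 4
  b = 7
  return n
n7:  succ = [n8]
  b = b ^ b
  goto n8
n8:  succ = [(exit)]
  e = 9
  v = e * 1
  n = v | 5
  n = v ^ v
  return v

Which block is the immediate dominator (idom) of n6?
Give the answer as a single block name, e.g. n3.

Answer: n0

Derivation:
idom tree: n1←n0 n2←n0 n3←n2 n4←n0 n5←n4 n6←n0 n7←n4 n8←n4
Dom∩ at merges:
  n4: preds {n1,n2,n3}: {n0,n1} ∩ {n0,n2} ∩ {n0,n2,n3} = {n0}; idom=n0
  n6: preds {n3,n5}: {n0,n2,n3} ∩ {n0,n4,n5} = {n0}; idom=n0
  n7: preds {n4,n5}: {n0,n4} ∩ {n0,n4,n5} = {n0,n4}; idom=n4
  n8: preds {n5,n7}: {n0,n4,n5} ∩ {n0,n4,n7} = {n0,n4}; idom=n4

idom(n6) = n0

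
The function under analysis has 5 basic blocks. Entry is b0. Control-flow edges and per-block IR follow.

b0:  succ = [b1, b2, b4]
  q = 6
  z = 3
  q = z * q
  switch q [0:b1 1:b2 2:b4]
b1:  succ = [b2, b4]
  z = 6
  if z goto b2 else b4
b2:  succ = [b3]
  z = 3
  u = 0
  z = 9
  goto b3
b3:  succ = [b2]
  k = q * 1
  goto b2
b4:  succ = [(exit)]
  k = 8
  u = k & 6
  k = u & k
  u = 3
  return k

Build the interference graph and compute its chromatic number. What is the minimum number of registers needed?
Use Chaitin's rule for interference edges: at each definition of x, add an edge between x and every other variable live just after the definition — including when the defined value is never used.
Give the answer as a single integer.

def/use:
  b0: def={q,z} ue=∅
  b1: def={z} ue=∅
  b2: def={u,z} ue=∅
  b3: def={k} ue={q}
  b4: def={k,u} ue=∅

Liveness:
  b0: in=∅ out={q}
  b1: in={q} out={q}
  b2: in={q} out={q}
  b3: in={q} out={q}
  b4: in=∅ out=∅

Interference:
  k — {q,u}
  q — {k,u,z}
  u — {k,q}
  z — {q}

Colouring:
  clique {k,q,u} ⇒ need ≥ 3
  3-colouring: c0={q}  c1={k,z}  c2={u}
  χ = 3

Answer: 3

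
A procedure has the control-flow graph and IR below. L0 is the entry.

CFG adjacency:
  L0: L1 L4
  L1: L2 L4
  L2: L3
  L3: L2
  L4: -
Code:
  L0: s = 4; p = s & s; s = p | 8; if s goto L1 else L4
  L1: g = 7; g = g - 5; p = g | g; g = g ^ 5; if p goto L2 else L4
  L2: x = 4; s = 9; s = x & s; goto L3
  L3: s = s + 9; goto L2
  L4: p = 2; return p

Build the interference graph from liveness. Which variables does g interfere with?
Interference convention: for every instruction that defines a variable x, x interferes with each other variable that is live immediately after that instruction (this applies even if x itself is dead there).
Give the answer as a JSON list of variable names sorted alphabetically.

def/use:
  L0: {p,s} / ∅
  L1: {g,p} / ∅
  L2: {s,x} / ∅
  L3: {s} / {s}
  L4: {p} / ∅

Liveness:
  L0 li=∅ lo=∅
  L1 li=∅ lo=∅
  L2 li=∅ lo={s}
  L3 li={s} lo=∅
  L4 li=∅ lo=∅

Conflict graph:
  g↔{p}
  p↔{g}
  s↔{x}
  x↔{s}

N(g) = ["p"]

Answer: ["p"]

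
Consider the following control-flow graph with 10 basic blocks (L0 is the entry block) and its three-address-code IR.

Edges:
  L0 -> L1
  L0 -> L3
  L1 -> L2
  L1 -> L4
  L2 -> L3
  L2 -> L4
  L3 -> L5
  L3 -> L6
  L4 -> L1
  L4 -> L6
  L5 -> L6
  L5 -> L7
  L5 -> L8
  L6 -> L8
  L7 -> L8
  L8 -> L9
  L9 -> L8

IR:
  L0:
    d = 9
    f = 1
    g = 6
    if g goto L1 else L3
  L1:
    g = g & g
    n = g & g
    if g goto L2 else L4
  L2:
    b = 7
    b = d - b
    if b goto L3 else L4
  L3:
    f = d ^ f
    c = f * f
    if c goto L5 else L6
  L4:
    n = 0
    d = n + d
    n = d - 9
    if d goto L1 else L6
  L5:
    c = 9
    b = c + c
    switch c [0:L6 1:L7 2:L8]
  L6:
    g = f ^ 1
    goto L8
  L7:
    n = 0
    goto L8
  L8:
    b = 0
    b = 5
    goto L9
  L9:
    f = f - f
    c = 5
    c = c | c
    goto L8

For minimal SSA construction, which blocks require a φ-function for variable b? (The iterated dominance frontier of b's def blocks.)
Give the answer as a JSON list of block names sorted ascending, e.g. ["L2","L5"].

idom tree: L1←L0 L2←L1 L3←L0 L4←L1 L5←L3 L6←L0 L7←L5 L8←L0 L9←L8
Dom∩ at merges:
  L1: preds {L0,L4}: {L0} ∩ {L0,L1,L4} = {L0}; idom=L0
  L3: preds {L0,L2}: {L0} ∩ {L0,L1,L2} = {L0}; idom=L0
  L4: preds {L1,L2}: {L0,L1} ∩ {L0,L1,L2} = {L0,L1}; idom=L1
  L6: preds {L3,L4,L5}: {L0,L3} ∩ {L0,L1,L4} ∩ {L0,L3,L5} = {L0}; idom=L0
  L8: preds {L5,L6,L7,L9}: {L0,L3,L5} ∩ {L0,L6} ∩ {L0,L3,L5,L7} ∩ {L0,L8,L9} = {L0}; idom=L0

Frontier:
  L1←L0: walk · to L0
  L1←L4: walk L4→L1 to L0
  L3←L0: walk · to L0
  L3←L2: walk L2→L1 to L0
  L4←L1: walk · to L1
  L4←L2: walk L2 to L1
  L6←L3: walk L3 to L0
  L6←L4: walk L4→L1 to L0
  L6←L5: walk L5→L3 to L0
  L8←L5: walk L5→L3 to L0
  L8←L6: walk L6 to L0
  L8←L7: walk L7→L5→L3 to L0
  L8←L9: walk L9→L8 to L0
  L0 → ∅
  L1 → {L1,L3,L6}
  L2 → {L3,L4}
  L3 → {L6,L8}
  L4 → {L1,L6}
  L5 → {L6,L8}
  L6 → {L8}
  L7 → {L8}
  L8 → {L8}
  L9 → {L8}

φ for b: defs {L2,L5,L8}
  DF⁺ = {L1,L3,L4,L6,L8}

Answer: ["L1", "L3", "L4", "L6", "L8"]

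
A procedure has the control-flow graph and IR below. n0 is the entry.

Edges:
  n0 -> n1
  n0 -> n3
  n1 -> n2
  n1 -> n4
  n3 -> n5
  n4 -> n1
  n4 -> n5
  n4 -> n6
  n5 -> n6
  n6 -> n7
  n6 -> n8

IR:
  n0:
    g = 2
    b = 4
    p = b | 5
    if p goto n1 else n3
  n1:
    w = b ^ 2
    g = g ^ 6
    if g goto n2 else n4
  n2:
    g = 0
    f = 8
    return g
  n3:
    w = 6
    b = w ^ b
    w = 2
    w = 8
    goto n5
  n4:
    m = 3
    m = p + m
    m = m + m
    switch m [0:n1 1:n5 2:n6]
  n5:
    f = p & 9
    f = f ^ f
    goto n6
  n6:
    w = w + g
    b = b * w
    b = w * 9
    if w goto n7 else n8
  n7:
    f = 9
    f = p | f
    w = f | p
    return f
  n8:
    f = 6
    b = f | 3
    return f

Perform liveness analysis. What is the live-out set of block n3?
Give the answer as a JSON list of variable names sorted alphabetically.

Answer: ["b", "g", "p", "w"]

Working:
Block summaries:
  n0 def {b,g,p} use ∅
  n1 def {g,w} use {b,g}
  n2 def {f,g} use ∅
  n3 def {b,w} use {b}
  n4 def {m} use {p}
  n5 def {f} use {p}
  n6 def {b,w} use {b,g,w}
  n7 def {f,w} use {p}
  n8 def {b,f} use ∅

Liveness:
  live n0: ∅→{b,g,p}
  live n1: {b,g,p}→{b,g,p,w}
  live n2: ∅→∅
  live n3: {b,g,p}→{b,g,p,w}
  live n4: {b,g,p,w}→{b,g,p,w}
  live n5: {b,g,p,w}→{b,g,p,w}
  live n6: {b,g,p,w}→{p}
  live n7: {p}→∅
  live n8: ∅→∅

live-out(n3) = ["b", "g", "p", "w"]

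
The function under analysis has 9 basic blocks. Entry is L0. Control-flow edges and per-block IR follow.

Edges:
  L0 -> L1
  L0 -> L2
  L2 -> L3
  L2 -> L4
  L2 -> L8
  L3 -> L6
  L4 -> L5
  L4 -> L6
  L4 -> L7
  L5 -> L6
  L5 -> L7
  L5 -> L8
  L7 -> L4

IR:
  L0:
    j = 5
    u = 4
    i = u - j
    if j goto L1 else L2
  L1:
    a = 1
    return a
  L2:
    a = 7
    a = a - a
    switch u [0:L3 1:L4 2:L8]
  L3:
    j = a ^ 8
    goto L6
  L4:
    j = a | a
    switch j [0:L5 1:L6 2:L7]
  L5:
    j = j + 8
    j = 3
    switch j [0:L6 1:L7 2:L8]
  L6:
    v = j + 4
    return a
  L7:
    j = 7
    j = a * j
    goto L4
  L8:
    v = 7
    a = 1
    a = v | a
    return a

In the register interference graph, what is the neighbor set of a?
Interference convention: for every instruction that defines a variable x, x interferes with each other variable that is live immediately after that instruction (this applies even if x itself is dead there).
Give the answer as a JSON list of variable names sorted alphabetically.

def/use:
  L0 def {i,j,u} use ∅
  L1 def {a} use ∅
  L2 def {a} use {u}
  L3 def {j} use {a}
  L4 def {j} use {a}
  L5 def {j} use {j}
  L6 def {v} use {a,j}
  L7 def {j} use {a}
  L8 def {a,v} use ∅

Liveness:
  L0: in=∅ out={u}
  L1: in=∅ out=∅
  L2: in={u} out={a}
  L3: in={a} out={a,j}
  L4: in={a} out={a,j}
  L5: in={a,j} out={a,j}
  L6: in={a,j} out=∅
  L7: in={a} out={a}
  L8: in=∅ out=∅

Conflict graph:
  a↔{j,u,v}
  i↔{j,u}
  j↔{a,i,u}
  u↔{a,i,j}
  v↔{a}

N(a) = ["j", "u", "v"]

Answer: ["j", "u", "v"]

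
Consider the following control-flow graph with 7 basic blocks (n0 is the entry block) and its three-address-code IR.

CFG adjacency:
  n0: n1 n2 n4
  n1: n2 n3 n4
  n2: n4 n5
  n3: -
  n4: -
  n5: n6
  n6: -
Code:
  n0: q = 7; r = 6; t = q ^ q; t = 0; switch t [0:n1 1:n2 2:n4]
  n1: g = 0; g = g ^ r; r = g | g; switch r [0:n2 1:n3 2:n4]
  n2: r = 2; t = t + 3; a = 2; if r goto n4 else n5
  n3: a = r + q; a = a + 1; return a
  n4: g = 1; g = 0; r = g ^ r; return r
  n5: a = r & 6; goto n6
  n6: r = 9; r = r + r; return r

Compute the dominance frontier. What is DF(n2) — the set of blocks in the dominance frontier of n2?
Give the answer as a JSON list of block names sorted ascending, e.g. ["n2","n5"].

idom tree: n1←n0 n2←n0 n3←n1 n4←n0 n5←n2 n6←n5
Dom at joins:
  n2: preds {n0,n1}: {n0} ∩ {n0,n1} = {n0}; idom=n0
  n4: preds {n0,n1,n2}: {n0} ∩ {n0,n1} ∩ {n0,n2} = {n0}; idom=n0

DF walk-up:
  join n2 pred n0: · stop@n0
  join n2 pred n1: n1 stop@n0
  join n4 pred n0: · stop@n0
  join n4 pred n1: n1 stop@n0
  join n4 pred n2: n2 stop@n0
  DF(n0)=∅
  DF(n1)={n2,n4}
  DF(n2)={n4}
  DF(n3)=∅
  DF(n4)=∅
  DF(n5)=∅
  DF(n6)=∅

DF(n2) = ["n4"]

Answer: ["n4"]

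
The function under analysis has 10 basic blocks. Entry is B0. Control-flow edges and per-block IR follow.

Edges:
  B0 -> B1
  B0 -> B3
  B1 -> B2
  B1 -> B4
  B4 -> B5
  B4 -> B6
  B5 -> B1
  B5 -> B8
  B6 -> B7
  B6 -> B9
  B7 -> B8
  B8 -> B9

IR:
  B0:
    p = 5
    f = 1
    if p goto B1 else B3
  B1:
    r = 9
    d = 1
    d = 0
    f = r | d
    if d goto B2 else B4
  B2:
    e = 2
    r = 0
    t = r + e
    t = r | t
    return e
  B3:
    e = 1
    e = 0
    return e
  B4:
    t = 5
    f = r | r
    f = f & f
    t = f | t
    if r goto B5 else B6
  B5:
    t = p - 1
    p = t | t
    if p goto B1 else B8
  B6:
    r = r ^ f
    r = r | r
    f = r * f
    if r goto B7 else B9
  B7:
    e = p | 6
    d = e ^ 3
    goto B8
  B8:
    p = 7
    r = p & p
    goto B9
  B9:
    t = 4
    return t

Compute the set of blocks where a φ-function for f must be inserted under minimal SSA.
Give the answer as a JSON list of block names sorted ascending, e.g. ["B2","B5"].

Answer: ["B1", "B8", "B9"]

Working:
idom tree: B1←B0 B2←B1 B3←B0 B4←B1 B5←B4 B6←B4 B7←B6 B8←B4 B9←B4
Dom∩ at merges:
  B1: preds {B0,B5}: {B0} ∩ {B0,B1,B4,B5} = {B0}; idom=B0
  B8: preds {B5,B7}: {B0,B1,B4,B5} ∩ {B0,B1,B4,B6,B7} = {B0,B1,B4}; idom=B4
  B9: preds {B6,B8}: {B0,B1,B4,B6} ∩ {B0,B1,B4,B8} = {B0,B1,B4}; idom=B4

Frontier:
  B1←B0: walk · to B0
  B1←B5: walk B5→B4→B1 to B0
  B8←B5: walk B5 to B4
  B8←B7: walk B7→B6 to B4
  B9←B6: walk B6 to B4
  B9←B8: walk B8 to B4
  B0: DF=∅
  B1: DF={B1}
  B2: DF=∅
  B3: DF=∅
  B4: DF={B1}
  B5: DF={B1,B8}
  B6: DF={B8,B9}
  B7: DF={B8}
  B8: DF={B9}
  B9: DF=∅

φ for f: defs {B0,B1,B4,B6}
  DF⁺ = {B1,B8,B9}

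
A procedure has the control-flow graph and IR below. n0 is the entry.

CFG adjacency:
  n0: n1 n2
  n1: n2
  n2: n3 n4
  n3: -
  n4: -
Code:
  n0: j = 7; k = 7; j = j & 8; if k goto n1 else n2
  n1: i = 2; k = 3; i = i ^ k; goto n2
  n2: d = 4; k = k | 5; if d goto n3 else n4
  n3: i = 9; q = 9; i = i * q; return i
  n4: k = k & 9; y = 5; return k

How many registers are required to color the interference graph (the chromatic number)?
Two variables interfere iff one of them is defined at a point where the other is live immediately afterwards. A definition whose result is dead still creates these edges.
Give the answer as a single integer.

Answer: 2

Working:
Per-block:
  n0 def {j,k} use ∅
  n1 def {i,k} use ∅
  n2 def {d,k} use {k}
  n3 def {i,q} use ∅
  n4 def {k,y} use {k}

Backward fixpoint:
  n0 li=∅ lo={k}
  n1 li=∅ lo={k}
  n2 li={k} lo={k}
  n3 li=∅ lo=∅
  n4 li={k} lo=∅

Interfere edges:
  d: {k}
  i: {k,q}
  j: {k}
  k: {d,i,j,y}
  q: {i}
  y: {k}

Chromatic number:
  clique {d,k} ⇒ need ≥ 2
  2-colouring: R0={k,q}  R1={d,i,j,y}
  χ = 2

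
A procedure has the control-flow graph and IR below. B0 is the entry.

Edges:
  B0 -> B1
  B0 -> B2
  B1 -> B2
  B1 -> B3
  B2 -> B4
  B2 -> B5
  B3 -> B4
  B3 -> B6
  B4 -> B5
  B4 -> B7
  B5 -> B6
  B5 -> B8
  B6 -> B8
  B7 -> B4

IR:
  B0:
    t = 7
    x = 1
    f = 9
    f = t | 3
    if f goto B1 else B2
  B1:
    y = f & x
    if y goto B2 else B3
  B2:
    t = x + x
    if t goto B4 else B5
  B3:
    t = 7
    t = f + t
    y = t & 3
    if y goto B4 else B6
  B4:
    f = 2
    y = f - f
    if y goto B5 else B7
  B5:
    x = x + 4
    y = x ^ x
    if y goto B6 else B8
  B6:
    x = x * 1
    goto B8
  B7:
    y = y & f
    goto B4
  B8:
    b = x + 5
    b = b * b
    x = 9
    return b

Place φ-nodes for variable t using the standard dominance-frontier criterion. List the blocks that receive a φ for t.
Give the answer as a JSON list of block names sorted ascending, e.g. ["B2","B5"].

Answer: ["B4", "B5", "B6", "B8"]

Analysis:
idom tree: B1←B0 B2←B0 B3←B1 B4←B0 B5←B0 B6←B0 B7←B4 B8←B0
Join-block Dom:
  B2: preds {B0,B1}: {B0} ∩ {B0,B1} = {B0}; idom=B0
  B4: preds {B2,B3,B7}: {B0,B2} ∩ {B0,B1,B3} ∩ {B0,B4,B7} = {B0}; idom=B0
  B5: preds {B2,B4}: {B0,B2} ∩ {B0,B4} = {B0}; idom=B0
  B6: preds {B3,B5}: {B0,B1,B3} ∩ {B0,B5} = {B0}; idom=B0
  B8: preds {B5,B6}: {B0,B5} ∩ {B0,B6} = {B0}; idom=B0

DF derivation:
  B2←B0: walk · to B0
  B2←B1: walk B1 to B0
  B4←B2: walk B2 to B0
  B4←B3: walk B3→B1 to B0
  B4←B7: walk B7→B4 to B0
  B5←B2: walk B2 to B0
  B5←B4: walk B4 to B0
  B6←B3: walk B3→B1 to B0
  B6←B5: walk B5 to B0
  B8←B5: walk B5 to B0
  B8←B6: walk B6 to B0
  B0 → ∅
  B1 → {B2,B4,B6}
  B2 → {B4,B5}
  B3 → {B4,B6}
  B4 → {B4,B5}
  B5 → {B6,B8}
  B6 → {B8}
  B7 → {B4}
  B8 → ∅

φ for t: defs {B0,B2,B3}
  DF⁺ = {B4,B5,B6,B8}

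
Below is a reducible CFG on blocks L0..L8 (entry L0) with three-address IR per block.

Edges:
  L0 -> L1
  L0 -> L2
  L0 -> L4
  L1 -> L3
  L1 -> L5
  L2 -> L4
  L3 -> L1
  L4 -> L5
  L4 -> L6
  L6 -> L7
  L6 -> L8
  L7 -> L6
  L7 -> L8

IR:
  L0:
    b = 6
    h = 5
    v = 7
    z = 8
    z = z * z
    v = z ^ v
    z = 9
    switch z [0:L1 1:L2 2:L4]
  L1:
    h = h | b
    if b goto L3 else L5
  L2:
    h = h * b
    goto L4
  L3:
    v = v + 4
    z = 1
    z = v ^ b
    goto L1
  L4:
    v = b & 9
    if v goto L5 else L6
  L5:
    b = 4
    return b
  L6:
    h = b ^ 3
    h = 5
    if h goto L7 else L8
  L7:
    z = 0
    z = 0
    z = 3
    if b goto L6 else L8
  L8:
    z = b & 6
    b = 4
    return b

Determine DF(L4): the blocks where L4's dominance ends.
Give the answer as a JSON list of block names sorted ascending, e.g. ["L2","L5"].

idom tree: L1←L0 L2←L0 L3←L1 L4←L0 L5←L0 L6←L4 L7←L6 L8←L6
Dom at joins:
  L1: preds {L0,L3}: {L0} ∩ {L0,L1,L3} = {L0}; idom=L0
  L4: preds {L0,L2}: {L0} ∩ {L0,L2} = {L0}; idom=L0
  L5: preds {L1,L4}: {L0,L1} ∩ {L0,L4} = {L0}; idom=L0
  L6: preds {L4,L7}: {L0,L4} ∩ {L0,L4,L6,L7} = {L0,L4}; idom=L4
  L8: preds {L6,L7}: {L0,L4,L6} ∩ {L0,L4,L6,L7} = {L0,L4,L6}; idom=L6

Frontier:
  join L1 pred L0: · stop@L0
  join L1 pred L3: L3→L1 stop@L0
  join L4 pred L0: · stop@L0
  join L4 pred L2: L2 stop@L0
  join L5 pred L1: L1 stop@L0
  join L5 pred L4: L4 stop@L0
  join L6 pred L4: · stop@L4
  join L6 pred L7: L7→L6 stop@L4
  join L8 pred L6: · stop@L6
  join L8 pred L7: L7 stop@L6
  L0 → ∅
  L1 → {L1,L5}
  L2 → {L4}
  L3 → {L1}
  L4 → {L5}
  L5 → ∅
  L6 → {L6}
  L7 → {L6,L8}
  L8 → ∅

DF(L4) = ["L5"]

Answer: ["L5"]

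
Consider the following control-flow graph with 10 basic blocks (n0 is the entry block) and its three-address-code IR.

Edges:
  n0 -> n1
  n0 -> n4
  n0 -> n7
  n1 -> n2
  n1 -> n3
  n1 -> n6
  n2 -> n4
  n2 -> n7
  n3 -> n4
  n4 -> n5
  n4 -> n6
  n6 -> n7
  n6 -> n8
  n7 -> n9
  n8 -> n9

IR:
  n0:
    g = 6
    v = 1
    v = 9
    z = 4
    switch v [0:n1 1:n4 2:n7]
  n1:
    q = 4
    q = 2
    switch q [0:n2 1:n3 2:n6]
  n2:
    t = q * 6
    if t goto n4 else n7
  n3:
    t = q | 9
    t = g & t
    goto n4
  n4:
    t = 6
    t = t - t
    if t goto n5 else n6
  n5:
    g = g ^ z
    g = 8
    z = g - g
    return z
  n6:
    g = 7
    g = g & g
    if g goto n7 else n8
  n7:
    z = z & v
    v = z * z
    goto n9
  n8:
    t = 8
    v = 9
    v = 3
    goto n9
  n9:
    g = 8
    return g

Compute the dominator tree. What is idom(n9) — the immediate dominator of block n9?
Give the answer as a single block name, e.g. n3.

Answer: n0

Derivation:
idom tree: n1←n0 n2←n1 n3←n1 n4←n0 n5←n4 n6←n0 n7←n0 n8←n6 n9←n0
Dom at joins:
  n4: preds {n0,n2,n3}: {n0} ∩ {n0,n1,n2} ∩ {n0,n1,n3} = {n0}; idom=n0
  n6: preds {n1,n4}: {n0,n1} ∩ {n0,n4} = {n0}; idom=n0
  n7: preds {n0,n2,n6}: {n0} ∩ {n0,n1,n2} ∩ {n0,n6} = {n0}; idom=n0
  n9: preds {n7,n8}: {n0,n7} ∩ {n0,n6,n8} = {n0}; idom=n0

idom(n9) = n0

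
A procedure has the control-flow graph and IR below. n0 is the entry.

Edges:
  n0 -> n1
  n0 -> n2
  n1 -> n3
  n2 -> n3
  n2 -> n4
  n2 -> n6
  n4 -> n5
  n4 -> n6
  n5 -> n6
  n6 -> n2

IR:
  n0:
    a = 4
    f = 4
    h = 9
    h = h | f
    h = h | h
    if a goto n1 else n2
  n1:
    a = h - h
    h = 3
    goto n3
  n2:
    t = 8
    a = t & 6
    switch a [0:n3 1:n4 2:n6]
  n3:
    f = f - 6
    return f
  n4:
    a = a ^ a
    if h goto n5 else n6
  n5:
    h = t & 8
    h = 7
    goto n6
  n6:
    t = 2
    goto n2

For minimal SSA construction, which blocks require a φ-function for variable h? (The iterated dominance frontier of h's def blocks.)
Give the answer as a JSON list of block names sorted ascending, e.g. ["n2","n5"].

idom tree: n1←n0 n2←n0 n3←n0 n4←n2 n5←n4 n6←n2
Dom at joins:
  n2: preds {n0,n6}: {n0} ∩ {n0,n2,n6} = {n0}; idom=n0
  n3: preds {n1,n2}: {n0,n1} ∩ {n0,n2} = {n0}; idom=n0
  n6: preds {n2,n4,n5}: {n0,n2} ∩ {n0,n2,n4} ∩ {n0,n2,n4,n5} = {n0,n2}; idom=n2

DF derivation:
  n2←n0: walk · to n0
  n2←n6: walk n6→n2 to n0
  n3←n1: walk n1 to n0
  n3←n2: walk n2 to n0
  n6←n2: walk · to n2
  n6←n4: walk n4 to n2
  n6←n5: walk n5→n4 to n2
  DF(n0)=∅
  DF(n1)={n3}
  DF(n2)={n2,n3}
  DF(n3)=∅
  DF(n4)={n6}
  DF(n5)={n6}
  DF(n6)={n2}

φ for h: defs {n0,n1,n5}
  DF⁺ = {n2,n3,n6}

Answer: ["n2", "n3", "n6"]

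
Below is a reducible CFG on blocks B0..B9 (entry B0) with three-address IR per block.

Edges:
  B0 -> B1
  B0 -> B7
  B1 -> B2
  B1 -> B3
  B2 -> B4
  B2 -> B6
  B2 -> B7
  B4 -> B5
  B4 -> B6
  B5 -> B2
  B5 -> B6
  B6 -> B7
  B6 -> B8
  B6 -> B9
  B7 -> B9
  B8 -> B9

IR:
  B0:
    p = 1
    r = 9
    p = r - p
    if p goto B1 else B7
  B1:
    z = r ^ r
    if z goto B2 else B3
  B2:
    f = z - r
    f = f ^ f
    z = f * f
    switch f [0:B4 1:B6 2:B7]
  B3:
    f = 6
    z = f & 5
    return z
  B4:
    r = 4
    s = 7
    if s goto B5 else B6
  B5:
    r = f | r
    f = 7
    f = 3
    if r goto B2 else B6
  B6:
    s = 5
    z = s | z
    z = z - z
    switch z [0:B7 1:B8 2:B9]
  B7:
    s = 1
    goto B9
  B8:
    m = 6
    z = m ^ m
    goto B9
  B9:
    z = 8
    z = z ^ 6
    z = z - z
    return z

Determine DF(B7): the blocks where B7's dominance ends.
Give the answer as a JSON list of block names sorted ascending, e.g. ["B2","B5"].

idom tree: B1←B0 B2←B1 B3←B1 B4←B2 B5←B4 B6←B2 B7←B0 B8←B6 B9←B0
Dom∩ at merges:
  B2: preds {B1,B5}: {B0,B1} ∩ {B0,B1,B2,B4,B5} = {B0,B1}; idom=B1
  B6: preds {B2,B4,B5}: {B0,B1,B2} ∩ {B0,B1,B2,B4} ∩ {B0,B1,B2,B4,B5} = {B0,B1,B2}; idom=B2
  B7: preds {B0,B2,B6}: {B0} ∩ {B0,B1,B2} ∩ {B0,B1,B2,B6} = {B0}; idom=B0
  B9: preds {B6,B7,B8}: {B0,B1,B2,B6} ∩ {B0,B7} ∩ {B0,B1,B2,B6,B8} = {B0}; idom=B0

Frontier:
  B2←B1: walk · to B1
  B2←B5: walk B5→B4→B2 to B1
  B6←B2: walk · to B2
  B6←B4: walk B4 to B2
  B6←B5: walk B5→B4 to B2
  B7←B0: walk · to B0
  B7←B2: walk B2→B1 to B0
  B7←B6: walk B6→B2→B1 to B0
  B9←B6: walk B6→B2→B1 to B0
  B9←B7: walk B7 to B0
  B9←B8: walk B8→B6→B2→B1 to B0
  B0 → ∅
  B1 → {B7,B9}
  B2 → {B2,B7,B9}
  B3 → ∅
  B4 → {B2,B6}
  B5 → {B2,B6}
  B6 → {B7,B9}
  B7 → {B9}
  B8 → {B9}
  B9 → ∅

DF(B7) = ["B9"]

Answer: ["B9"]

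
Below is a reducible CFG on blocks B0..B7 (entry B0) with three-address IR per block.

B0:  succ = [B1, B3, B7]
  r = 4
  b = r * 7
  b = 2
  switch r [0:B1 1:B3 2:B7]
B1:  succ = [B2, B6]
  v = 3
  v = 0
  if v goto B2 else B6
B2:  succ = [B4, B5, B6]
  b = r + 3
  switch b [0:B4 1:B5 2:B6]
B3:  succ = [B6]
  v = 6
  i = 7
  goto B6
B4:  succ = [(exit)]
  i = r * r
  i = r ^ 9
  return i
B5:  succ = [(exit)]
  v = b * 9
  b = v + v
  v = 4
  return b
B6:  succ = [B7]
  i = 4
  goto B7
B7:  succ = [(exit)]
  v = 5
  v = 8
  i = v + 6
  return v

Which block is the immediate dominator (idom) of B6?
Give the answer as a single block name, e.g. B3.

idom tree: B1←B0 B2←B1 B3←B0 B4←B2 B5←B2 B6←B0 B7←B0
Dom at joins:
  B6: preds {B1,B2,B3}: {B0,B1} ∩ {B0,B1,B2} ∩ {B0,B3} = {B0}; idom=B0
  B7: preds {B0,B6}: {B0} ∩ {B0,B6} = {B0}; idom=B0

idom(B6) = B0

Answer: B0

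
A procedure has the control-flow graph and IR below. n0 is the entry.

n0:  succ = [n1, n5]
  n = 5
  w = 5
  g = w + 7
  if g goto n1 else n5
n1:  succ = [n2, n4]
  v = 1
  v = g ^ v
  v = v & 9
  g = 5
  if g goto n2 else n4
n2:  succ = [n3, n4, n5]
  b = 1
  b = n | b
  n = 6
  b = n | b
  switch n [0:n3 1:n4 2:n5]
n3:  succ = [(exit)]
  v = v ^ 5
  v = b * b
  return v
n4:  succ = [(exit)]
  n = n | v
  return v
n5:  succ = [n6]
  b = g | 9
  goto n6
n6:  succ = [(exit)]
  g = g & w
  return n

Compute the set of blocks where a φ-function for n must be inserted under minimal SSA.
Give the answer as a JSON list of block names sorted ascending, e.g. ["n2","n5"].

idom tree: n1←n0 n2←n1 n3←n2 n4←n1 n5←n0 n6←n5
Dom∩ at merges:
  n4: preds {n1,n2}: {n0,n1} ∩ {n0,n1,n2} = {n0,n1}; idom=n1
  n5: preds {n0,n2}: {n0} ∩ {n0,n1,n2} = {n0}; idom=n0

DF derivation:
  join n4 pred n1: · stop@n1
  join n4 pred n2: n2 stop@n1
  join n5 pred n0: · stop@n0
  join n5 pred n2: n2→n1 stop@n0
  DF(n0)=∅
  DF(n1)={n5}
  DF(n2)={n4,n5}
  DF(n3)=∅
  DF(n4)=∅
  DF(n5)=∅
  DF(n6)=∅

φ for n: defs {n0,n2,n4}
  DF⁺ = {n4,n5}

Answer: ["n4", "n5"]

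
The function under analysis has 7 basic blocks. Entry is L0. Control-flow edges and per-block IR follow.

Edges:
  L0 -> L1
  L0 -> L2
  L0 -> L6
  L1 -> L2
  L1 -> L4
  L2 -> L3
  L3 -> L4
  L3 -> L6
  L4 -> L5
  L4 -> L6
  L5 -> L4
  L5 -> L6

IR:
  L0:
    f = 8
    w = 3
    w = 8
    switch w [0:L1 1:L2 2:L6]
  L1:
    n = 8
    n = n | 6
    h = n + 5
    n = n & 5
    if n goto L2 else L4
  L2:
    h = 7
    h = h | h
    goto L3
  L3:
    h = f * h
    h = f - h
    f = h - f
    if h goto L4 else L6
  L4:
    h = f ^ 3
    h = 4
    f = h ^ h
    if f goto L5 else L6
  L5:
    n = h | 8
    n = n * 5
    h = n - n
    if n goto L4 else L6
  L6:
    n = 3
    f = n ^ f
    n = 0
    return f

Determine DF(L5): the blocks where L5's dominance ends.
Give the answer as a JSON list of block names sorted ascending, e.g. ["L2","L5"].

idom tree: L1←L0 L2←L0 L3←L2 L4←L0 L5←L4 L6←L0
Dom at joins:
  L2: preds {L0,L1}: {L0} ∩ {L0,L1} = {L0}; idom=L0
  L4: preds {L1,L3,L5}: {L0,L1} ∩ {L0,L2,L3} ∩ {L0,L4,L5} = {L0}; idom=L0
  L6: preds {L0,L3,L4,L5}: {L0} ∩ {L0,L2,L3} ∩ {L0,L4} ∩ {L0,L4,L5} = {L0}; idom=L0

Frontier:
  join L2 pred L0: · stop@L0
  join L2 pred L1: L1 stop@L0
  join L4 pred L1: L1 stop@L0
  join L4 pred L3: L3→L2 stop@L0
  join L4 pred L5: L5→L4 stop@L0
  join L6 pred L0: · stop@L0
  join L6 pred L3: L3→L2 stop@L0
  join L6 pred L4: L4 stop@L0
  join L6 pred L5: L5→L4 stop@L0
  L0: DF=∅
  L1: DF={L2,L4}
  L2: DF={L4,L6}
  L3: DF={L4,L6}
  L4: DF={L4,L6}
  L5: DF={L4,L6}
  L6: DF=∅

DF(L5) = ["L4", "L6"]

Answer: ["L4", "L6"]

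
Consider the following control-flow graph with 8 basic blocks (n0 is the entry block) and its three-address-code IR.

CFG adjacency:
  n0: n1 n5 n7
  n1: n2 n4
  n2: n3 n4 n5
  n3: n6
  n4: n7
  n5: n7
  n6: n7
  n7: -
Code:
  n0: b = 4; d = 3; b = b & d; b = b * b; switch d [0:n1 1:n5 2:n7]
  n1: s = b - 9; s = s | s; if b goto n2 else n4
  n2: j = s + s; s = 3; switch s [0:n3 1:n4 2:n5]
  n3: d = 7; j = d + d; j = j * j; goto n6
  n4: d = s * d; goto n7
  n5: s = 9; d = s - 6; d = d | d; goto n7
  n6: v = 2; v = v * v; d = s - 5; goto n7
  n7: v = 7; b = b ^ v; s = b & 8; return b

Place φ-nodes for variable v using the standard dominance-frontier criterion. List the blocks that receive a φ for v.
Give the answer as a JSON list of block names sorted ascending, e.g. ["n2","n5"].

idom tree: n1←n0 n2←n1 n3←n2 n4←n1 n5←n0 n6←n3 n7←n0
Join-block Dom:
  n4: preds {n1,n2}: {n0,n1} ∩ {n0,n1,n2} = {n0,n1}; idom=n1
  n5: preds {n0,n2}: {n0} ∩ {n0,n1,n2} = {n0}; idom=n0
  n7: preds {n0,n4,n5,n6}: {n0} ∩ {n0,n1,n4} ∩ {n0,n5} ∩ {n0,n1,n2,n3,n6} = {n0}; idom=n0

Frontier:
  join n4 pred n1: · stop@n1
  join n4 pred n2: n2 stop@n1
  join n5 pred n0: · stop@n0
  join n5 pred n2: n2→n1 stop@n0
  join n7 pred n0: · stop@n0
  join n7 pred n4: n4→n1 stop@n0
  join n7 pred n5: n5 stop@n0
  join n7 pred n6: n6→n3→n2→n1 stop@n0
  n0: DF=∅
  n1: DF={n5,n7}
  n2: DF={n4,n5,n7}
  n3: DF={n7}
  n4: DF={n7}
  n5: DF={n7}
  n6: DF={n7}
  n7: DF=∅

φ for v: defs {n6,n7}
  DF⁺ = {n7}

Answer: ["n7"]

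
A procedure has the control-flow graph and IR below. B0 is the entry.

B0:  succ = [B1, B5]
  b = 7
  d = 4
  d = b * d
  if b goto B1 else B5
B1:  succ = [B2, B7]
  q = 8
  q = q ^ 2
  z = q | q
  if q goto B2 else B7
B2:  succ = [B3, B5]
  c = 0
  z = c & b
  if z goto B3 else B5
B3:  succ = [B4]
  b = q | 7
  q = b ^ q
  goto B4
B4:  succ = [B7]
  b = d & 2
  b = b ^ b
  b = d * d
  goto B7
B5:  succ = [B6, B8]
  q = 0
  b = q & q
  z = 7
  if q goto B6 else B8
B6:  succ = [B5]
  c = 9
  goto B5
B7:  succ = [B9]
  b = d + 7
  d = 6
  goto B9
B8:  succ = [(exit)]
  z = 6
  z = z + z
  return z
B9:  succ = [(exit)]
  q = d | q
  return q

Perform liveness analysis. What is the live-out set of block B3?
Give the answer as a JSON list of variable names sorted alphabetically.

def/use:
  B0: def={b,d} ue=∅
  B1: def={q,z} ue=∅
  B2: def={c,z} ue={b}
  B3: def={b,q} ue={q}
  B4: def={b} ue={d}
  B5: def={b,q,z} ue=∅
  B6: def={c} ue=∅
  B7: def={b,d} ue={d}
  B8: def={z} ue=∅
  B9: def={q} ue={d,q}

Live sets:
  B0 li=∅ lo={b,d}
  B1 li={b,d} lo={b,d,q}
  B2 li={b,d,q} lo={d,q}
  B3 li={d,q} lo={d,q}
  B4 li={d,q} lo={d,q}
  B5 li=∅ lo=∅
  B6 li=∅ lo=∅
  B7 li={d,q} lo={d,q}
  B8 li=∅ lo=∅
  B9 li={d,q} lo=∅

live-out(B3) = ["d", "q"]

Answer: ["d", "q"]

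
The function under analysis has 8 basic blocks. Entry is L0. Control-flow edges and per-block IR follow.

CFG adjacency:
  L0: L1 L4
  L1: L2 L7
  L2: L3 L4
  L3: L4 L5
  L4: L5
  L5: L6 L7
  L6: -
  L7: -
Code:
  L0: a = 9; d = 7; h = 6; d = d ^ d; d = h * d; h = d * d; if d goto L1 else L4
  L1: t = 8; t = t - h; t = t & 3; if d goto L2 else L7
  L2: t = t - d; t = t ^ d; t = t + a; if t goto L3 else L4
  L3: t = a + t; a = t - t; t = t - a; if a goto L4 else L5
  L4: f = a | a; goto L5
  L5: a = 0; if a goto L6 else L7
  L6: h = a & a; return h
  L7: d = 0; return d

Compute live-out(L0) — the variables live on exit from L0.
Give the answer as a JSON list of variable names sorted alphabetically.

Answer: ["a", "d", "h"]

Working:
Block summaries:
  L0: {a,d,h} / ∅
  L1: {t} / {d,h}
  L2: {t} / {a,d,t}
  L3: {a,t} / {a,t}
  L4: {f} / {a}
  L5: {a} / ∅
  L6: {h} / {a}
  L7: {d} / ∅

Liveness:
  live L0: ∅→{a,d,h}
  live L1: {a,d,h}→{a,d,t}
  live L2: {a,d,t}→{a,t}
  live L3: {a,t}→{a}
  live L4: {a}→∅
  live L5: ∅→{a}
  live L6: {a}→∅
  live L7: ∅→∅

live-out(L0) = ["a", "d", "h"]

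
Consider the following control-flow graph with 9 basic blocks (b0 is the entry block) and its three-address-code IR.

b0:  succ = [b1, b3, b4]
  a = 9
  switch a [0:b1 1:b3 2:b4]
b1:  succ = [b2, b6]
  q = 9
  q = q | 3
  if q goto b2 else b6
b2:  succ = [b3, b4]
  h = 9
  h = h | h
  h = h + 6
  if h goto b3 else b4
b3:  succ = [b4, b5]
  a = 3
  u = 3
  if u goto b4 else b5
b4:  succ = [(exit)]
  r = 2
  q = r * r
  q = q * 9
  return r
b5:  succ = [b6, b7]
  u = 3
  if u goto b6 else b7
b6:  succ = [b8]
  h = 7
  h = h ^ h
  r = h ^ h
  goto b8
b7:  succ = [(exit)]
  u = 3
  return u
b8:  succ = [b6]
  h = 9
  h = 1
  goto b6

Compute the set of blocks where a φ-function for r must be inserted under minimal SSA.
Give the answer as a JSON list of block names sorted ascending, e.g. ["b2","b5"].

idom tree: b1←b0 b2←b1 b3←b0 b4←b0 b5←b3 b6←b0 b7←b5 b8←b6
Dom at joins:
  b3: preds {b0,b2}: {b0} ∩ {b0,b1,b2} = {b0}; idom=b0
  b4: preds {b0,b2,b3}: {b0} ∩ {b0,b1,b2} ∩ {b0,b3} = {b0}; idom=b0
  b6: preds {b1,b5,b8}: {b0,b1} ∩ {b0,b3,b5} ∩ {b0,b6,b8} = {b0}; idom=b0

DF derivation:
  b3←b0: walk · to b0
  b3←b2: walk b2→b1 to b0
  b4←b0: walk · to b0
  b4←b2: walk b2→b1 to b0
  b4←b3: walk b3 to b0
  b6←b1: walk b1 to b0
  b6←b5: walk b5→b3 to b0
  b6←b8: walk b8→b6 to b0
  b0: DF=∅
  b1: DF={b3,b4,b6}
  b2: DF={b3,b4}
  b3: DF={b4,b6}
  b4: DF=∅
  b5: DF={b6}
  b6: DF={b6}
  b7: DF=∅
  b8: DF={b6}

φ for r: defs {b4,b6}
  DF⁺ = {b6}

Answer: ["b6"]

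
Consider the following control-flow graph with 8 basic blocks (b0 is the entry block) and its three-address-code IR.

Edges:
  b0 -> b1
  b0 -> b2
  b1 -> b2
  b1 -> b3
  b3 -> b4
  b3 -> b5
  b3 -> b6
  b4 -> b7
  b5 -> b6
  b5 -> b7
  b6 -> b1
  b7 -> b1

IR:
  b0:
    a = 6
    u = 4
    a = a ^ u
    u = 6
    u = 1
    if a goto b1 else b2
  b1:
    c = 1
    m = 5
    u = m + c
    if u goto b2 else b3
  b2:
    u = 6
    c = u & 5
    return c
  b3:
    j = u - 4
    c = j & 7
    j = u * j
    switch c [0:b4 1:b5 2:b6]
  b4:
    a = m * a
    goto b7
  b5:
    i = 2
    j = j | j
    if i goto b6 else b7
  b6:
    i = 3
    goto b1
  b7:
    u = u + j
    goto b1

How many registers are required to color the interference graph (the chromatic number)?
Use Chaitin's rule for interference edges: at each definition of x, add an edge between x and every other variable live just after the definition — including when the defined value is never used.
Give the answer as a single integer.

Block summaries:
  b0: def={a,u} ue=∅
  b1: def={c,m,u} ue=∅
  b2: def={c,u} ue=∅
  b3: def={c,j} ue={u}
  b4: def={a} ue={a,m}
  b5: def={i,j} ue={j}
  b6: def={i} ue=∅
  b7: def={u} ue={j,u}

Backward fixpoint:
  live b0: ∅→{a}
  live b1: {a}→{a,m,u}
  live b2: ∅→∅
  live b3: {a,m,u}→{a,j,m,u}
  live b4: {a,j,m,u}→{a,j,u}
  live b5: {a,j,u}→{a,j,u}
  live b6: {a}→{a}
  live b7: {a,j,u}→{a}

Interference:
  a↔{c,i,j,m,u}
  c↔{a,j,m,u}
  i↔{a,j,u}
  j↔{a,c,i,m,u}
  m↔{a,c,j,u}
  u↔{a,c,i,j,m}

Chromatic number:
  clique {a,c,j,m,u} ⇒ need ≥ 5
  assign a→r0 c→r3 i→r3 j→r1 m→r4 u→r2 — no edge inside a register ⇒ χ ≤ 5
  χ = 5

Answer: 5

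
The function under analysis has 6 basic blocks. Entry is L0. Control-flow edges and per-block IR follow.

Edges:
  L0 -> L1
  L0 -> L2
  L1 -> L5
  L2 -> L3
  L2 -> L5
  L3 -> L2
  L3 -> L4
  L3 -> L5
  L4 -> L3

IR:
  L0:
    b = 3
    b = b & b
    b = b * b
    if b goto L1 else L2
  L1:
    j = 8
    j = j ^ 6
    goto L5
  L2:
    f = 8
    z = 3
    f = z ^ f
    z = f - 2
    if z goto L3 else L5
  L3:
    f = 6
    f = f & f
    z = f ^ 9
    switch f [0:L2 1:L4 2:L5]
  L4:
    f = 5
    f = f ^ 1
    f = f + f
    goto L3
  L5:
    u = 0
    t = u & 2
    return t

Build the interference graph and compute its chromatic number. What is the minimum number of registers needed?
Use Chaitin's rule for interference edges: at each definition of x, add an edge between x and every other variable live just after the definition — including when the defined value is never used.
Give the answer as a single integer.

Block summaries:
  L0: {b} / ∅
  L1: {j} / ∅
  L2: {f,z} / ∅
  L3: {f,z} / ∅
  L4: {f} / ∅
  L5: {t,u} / ∅

Live sets:
  L0: in=∅ out=∅
  L1: in=∅ out=∅
  L2: in=∅ out=∅
  L3: in=∅ out=∅
  L4: in=∅ out=∅
  L5: in=∅ out=∅

Interfere edges:
  b: ∅
  f: {z}
  j: ∅
  t: ∅
  u: ∅
  z: {f}

Colouring:
  clique {f,z} ⇒ need ≥ 2
  2-colouring: R0={b,f,j,t,u}  R1={z}
  χ = 2

Answer: 2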